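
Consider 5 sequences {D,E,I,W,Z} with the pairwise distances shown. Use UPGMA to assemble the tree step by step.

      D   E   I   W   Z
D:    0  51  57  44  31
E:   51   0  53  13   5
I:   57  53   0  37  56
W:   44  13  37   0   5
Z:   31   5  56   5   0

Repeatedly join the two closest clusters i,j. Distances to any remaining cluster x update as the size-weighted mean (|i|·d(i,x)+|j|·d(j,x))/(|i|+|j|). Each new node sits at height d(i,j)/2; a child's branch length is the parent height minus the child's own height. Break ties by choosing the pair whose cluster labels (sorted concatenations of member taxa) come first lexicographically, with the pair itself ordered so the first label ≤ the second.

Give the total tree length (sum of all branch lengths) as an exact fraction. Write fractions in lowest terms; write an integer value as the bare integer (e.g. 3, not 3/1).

315/4

1. join E+Z (d=5) ⇒ EZ; edges |E|=5/2, |Z|=5/2
  updated: d(D,EZ)=41, d(EZ,I)=109/2, d(EZ,W)=9
2. join EZ+W (d=9) ⇒ EWZ; edges |EZ|=2, |W|=9/2
  updated: d(D,EWZ)=42, d(EWZ,I)=146/3
3. join D+EWZ (d=42) ⇒ DEWZ; edges |D|=21, |EWZ|=33/2
  updated: d(DEWZ,I)=203/4
4. join DEWZ+I (d=203/4) ⇒ DEIWZ; edges |DEWZ|=35/8, |I|=203/8
final tree: ((D:21,((E:5/2,Z:5/2):2,W:9/2):33/2):35/8,I:203/8)
total length: 315/4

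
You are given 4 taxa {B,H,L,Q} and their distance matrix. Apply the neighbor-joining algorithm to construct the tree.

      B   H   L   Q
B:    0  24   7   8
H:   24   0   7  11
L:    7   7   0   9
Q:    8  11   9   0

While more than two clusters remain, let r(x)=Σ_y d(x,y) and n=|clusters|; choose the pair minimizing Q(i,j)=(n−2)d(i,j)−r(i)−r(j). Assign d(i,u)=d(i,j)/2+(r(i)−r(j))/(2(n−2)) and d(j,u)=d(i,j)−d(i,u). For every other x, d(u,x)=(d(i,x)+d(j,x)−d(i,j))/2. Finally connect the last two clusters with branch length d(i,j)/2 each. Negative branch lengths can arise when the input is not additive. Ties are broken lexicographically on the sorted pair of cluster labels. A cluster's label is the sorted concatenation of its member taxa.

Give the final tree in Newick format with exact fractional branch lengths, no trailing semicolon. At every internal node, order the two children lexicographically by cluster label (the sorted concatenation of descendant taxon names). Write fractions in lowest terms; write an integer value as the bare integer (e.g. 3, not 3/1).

(((B:27/4,Q:5/4):21/4,H:33/4):-5/8,L:-5/8)

1. join B+Q (d=8, Q=-51) ⇒ BQ; edges |B|=27/4, |Q|=5/4
  updated: d(BQ,H)=27/2, d(BQ,L)=4
2. join BQ+H (d=27/2, Q=-49/2) ⇒ BHQ; edges |BQ|=21/4, |H|=33/4
  updated: d(BHQ,L)=-5/4
3. join BHQ+L (d=-5/4) ⇒ BHLQ; edges |BHQ|=-5/8, |L|=-5/8
final tree: (((B:27/4,Q:5/4):21/4,H:33/4):-5/8,L:-5/8)
total length: 81/4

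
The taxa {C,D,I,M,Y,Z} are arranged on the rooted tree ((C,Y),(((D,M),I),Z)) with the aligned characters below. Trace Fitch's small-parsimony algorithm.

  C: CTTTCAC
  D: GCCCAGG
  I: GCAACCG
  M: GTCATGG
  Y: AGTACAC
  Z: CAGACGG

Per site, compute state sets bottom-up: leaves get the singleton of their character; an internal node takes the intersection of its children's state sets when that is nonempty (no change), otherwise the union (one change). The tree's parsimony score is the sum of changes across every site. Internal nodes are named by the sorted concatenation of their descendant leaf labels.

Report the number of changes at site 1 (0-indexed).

4

[col 0] CY: children C:{C}, Y:{A} ∪→ {A,C}; cost 1
[col 0] DM: children D:{G}, M:{G} ∩→ {G}; cost 0
[col 0] DIM: children DM:{G}, I:{G} ∩→ {G}; cost 0
[col 0] DIMZ: children DIM:{G}, Z:{C} ∪→ {C,G}; cost 1
[col 0] CDIMYZ: children CY:{A,C}, DIMZ:{C,G} ∩→ {C}; cost 0
[col 1] CY: children C:{T}, Y:{G} ∪→ {G,T}; cost 1
[col 1] DM: children D:{C}, M:{T} ∪→ {C,T}; cost 1
[col 1] DIM: children DM:{C,T}, I:{C} ∩→ {C}; cost 0
[col 1] DIMZ: children DIM:{C}, Z:{A} ∪→ {A,C}; cost 1
[col 1] CDIMYZ: children CY:{G,T}, DIMZ:{A,C} ∪→ {A,C,G,T}; cost 1
[col 2] CY: children C:{T}, Y:{T} ∩→ {T}; cost 0
[col 2] DM: children D:{C}, M:{C} ∩→ {C}; cost 0
[col 2] DIM: children DM:{C}, I:{A} ∪→ {A,C}; cost 1
[col 2] DIMZ: children DIM:{A,C}, Z:{G} ∪→ {A,C,G}; cost 1
[col 2] CDIMYZ: children CY:{T}, DIMZ:{A,C,G} ∪→ {A,C,G,T}; cost 1
[col 3] CY: children C:{T}, Y:{A} ∪→ {A,T}; cost 1
[col 3] DM: children D:{C}, M:{A} ∪→ {A,C}; cost 1
[col 3] DIM: children DM:{A,C}, I:{A} ∩→ {A}; cost 0
[col 3] DIMZ: children DIM:{A}, Z:{A} ∩→ {A}; cost 0
[col 3] CDIMYZ: children CY:{A,T}, DIMZ:{A} ∩→ {A}; cost 0
[col 4] CY: children C:{C}, Y:{C} ∩→ {C}; cost 0
[col 4] DM: children D:{A}, M:{T} ∪→ {A,T}; cost 1
[col 4] DIM: children DM:{A,T}, I:{C} ∪→ {A,C,T}; cost 1
[col 4] DIMZ: children DIM:{A,C,T}, Z:{C} ∩→ {C}; cost 0
[col 4] CDIMYZ: children CY:{C}, DIMZ:{C} ∩→ {C}; cost 0
[col 5] CY: children C:{A}, Y:{A} ∩→ {A}; cost 0
[col 5] DM: children D:{G}, M:{G} ∩→ {G}; cost 0
[col 5] DIM: children DM:{G}, I:{C} ∪→ {C,G}; cost 1
[col 5] DIMZ: children DIM:{C,G}, Z:{G} ∩→ {G}; cost 0
[col 5] CDIMYZ: children CY:{A}, DIMZ:{G} ∪→ {A,G}; cost 1
[col 6] CY: children C:{C}, Y:{C} ∩→ {C}; cost 0
[col 6] DM: children D:{G}, M:{G} ∩→ {G}; cost 0
[col 6] DIM: children DM:{G}, I:{G} ∩→ {G}; cost 0
[col 6] DIMZ: children DIM:{G}, Z:{G} ∩→ {G}; cost 0
[col 6] CDIMYZ: children CY:{C}, DIMZ:{G} ∪→ {C,G}; cost 1
per-site changes: [2, 4, 3, 2, 2, 2, 1]; total = 16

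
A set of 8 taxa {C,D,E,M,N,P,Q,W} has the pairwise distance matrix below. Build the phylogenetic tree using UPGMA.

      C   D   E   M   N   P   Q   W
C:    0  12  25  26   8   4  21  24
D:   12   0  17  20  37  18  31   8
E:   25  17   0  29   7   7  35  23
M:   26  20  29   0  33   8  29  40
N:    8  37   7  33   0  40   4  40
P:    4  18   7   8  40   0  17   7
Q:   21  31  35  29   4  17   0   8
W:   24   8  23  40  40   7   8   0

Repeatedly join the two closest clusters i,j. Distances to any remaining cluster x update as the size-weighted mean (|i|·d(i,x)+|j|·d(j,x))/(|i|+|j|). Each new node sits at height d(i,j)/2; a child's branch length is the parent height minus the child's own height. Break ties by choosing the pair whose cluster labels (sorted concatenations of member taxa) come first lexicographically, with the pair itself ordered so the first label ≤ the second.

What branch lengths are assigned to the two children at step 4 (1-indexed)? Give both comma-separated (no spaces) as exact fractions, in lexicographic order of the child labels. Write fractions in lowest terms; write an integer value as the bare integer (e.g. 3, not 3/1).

45/8,29/8

iteration 1: select C,P (d=4); attach at lengths (2, 2); label the merged cluster CP
  updated: d(CP,D)=15, d(CP,E)=16, d(CP,M)=17, d(CP,N)=24, d(CP,Q)=19, d(CP,W)=31/2
iteration 2: select N,Q (d=4); attach at lengths (2, 2); label the merged cluster NQ
  updated: d(CP,NQ)=43/2, d(D,NQ)=34, d(E,NQ)=21, d(M,NQ)=31, d(NQ,W)=24
iteration 3: select D,W (d=8); attach at lengths (4, 4); label the merged cluster DW
  updated: d(CP,DW)=61/4, d(DW,E)=20, d(DW,M)=30, d(DW,NQ)=29
iteration 4: select CP,DW (d=61/4); attach at lengths (45/8, 29/8); label the merged cluster CDPW
  updated: d(CDPW,E)=18, d(CDPW,M)=47/2, d(CDPW,NQ)=101/4
iteration 5: select CDPW,E (d=18); attach at lengths (11/8, 9); label the merged cluster CDEPW
  updated: d(CDEPW,M)=123/5, d(CDEPW,NQ)=122/5
iteration 6: select CDEPW,NQ (d=122/5); attach at lengths (16/5, 51/5); label the merged cluster CDENPQW
  updated: d(CDENPQW,M)=185/7
iteration 7: select CDENPQW,M (d=185/7); attach at lengths (71/70, 185/14); label the merged cluster CDEMNPQW
final tree: (((((C:2,P:2):45/8,(D:4,W:4):29/8):11/8,E:9):16/5,(N:2,Q:2):51/5):71/70,M:185/14)
total length: 17711/280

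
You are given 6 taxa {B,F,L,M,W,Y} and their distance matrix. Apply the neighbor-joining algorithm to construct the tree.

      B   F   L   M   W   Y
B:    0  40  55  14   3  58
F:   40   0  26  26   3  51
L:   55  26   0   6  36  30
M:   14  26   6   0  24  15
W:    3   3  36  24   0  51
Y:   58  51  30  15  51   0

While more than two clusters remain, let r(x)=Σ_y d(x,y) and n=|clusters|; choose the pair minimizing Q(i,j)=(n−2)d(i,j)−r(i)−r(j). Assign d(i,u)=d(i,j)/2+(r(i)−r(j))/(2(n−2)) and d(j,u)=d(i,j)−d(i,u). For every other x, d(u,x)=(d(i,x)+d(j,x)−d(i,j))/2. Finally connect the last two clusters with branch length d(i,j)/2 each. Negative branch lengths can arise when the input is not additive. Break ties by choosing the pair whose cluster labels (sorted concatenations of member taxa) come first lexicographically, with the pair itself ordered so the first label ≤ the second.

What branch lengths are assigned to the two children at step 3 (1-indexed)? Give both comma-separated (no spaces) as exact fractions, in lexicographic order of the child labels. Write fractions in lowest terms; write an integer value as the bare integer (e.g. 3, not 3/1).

271/16,129/16

iteration 1: select B,W (d=3, Q=-275); attach at lengths (65/8, -41/8); label the merged cluster BW
  updated: d(BW,F)=20, d(BW,L)=44, d(BW,M)=35/2, d(BW,Y)=53
iteration 2: select BW,F (d=20, Q=-395/2); attach at lengths (143/12, 97/12); label the merged cluster BFW
  updated: d(BFW,L)=25, d(BFW,M)=47/4, d(BFW,Y)=42
iteration 3: select BFW,L (d=25, Q=-359/4); attach at lengths (271/16, 129/16); label the merged cluster BFLW
  updated: d(BFLW,M)=-29/8, d(BFLW,Y)=47/2
iteration 4: select BFLW,M (d=-29/8, Q=-279/8); attach at lengths (39/16, -97/16); label the merged cluster BFLMW
  updated: d(BFLMW,Y)=337/16
iteration 5: select BFLMW,Y (d=337/16); attach at lengths (337/32, 337/32); label the merged cluster BFLMWY
final tree: (((((B:65/8,W:-41/8):143/12,F:97/12):271/16,L:129/16):39/16,M:-97/16):337/32,Y:337/32)
total length: 1047/16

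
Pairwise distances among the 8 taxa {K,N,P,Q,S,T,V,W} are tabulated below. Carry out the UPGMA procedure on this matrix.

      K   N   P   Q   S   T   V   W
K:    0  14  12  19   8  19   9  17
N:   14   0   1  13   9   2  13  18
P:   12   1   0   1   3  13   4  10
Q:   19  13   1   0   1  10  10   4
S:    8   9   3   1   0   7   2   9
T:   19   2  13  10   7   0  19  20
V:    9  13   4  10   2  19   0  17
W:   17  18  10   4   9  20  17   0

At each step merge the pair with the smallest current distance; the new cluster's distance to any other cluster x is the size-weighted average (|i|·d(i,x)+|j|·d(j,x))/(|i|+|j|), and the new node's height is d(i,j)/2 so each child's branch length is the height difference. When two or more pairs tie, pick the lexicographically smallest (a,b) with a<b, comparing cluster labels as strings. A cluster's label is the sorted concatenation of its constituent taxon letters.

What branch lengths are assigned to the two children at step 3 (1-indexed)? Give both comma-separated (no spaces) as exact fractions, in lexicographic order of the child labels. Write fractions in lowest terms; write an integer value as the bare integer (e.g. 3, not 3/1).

iteration 1: select N,P (d=1); attach at lengths (1/2, 1/2); label the merged cluster NP
  updated: d(K,NP)=13, d(NP,Q)=7, d(NP,S)=6, d(NP,T)=15/2, d(NP,V)=17/2, d(NP,W)=14
iteration 2: select Q,S (d=1); attach at lengths (1/2, 1/2); label the merged cluster QS
  updated: d(K,QS)=27/2, d(NP,QS)=13/2, d(QS,T)=17/2, d(QS,V)=6, d(QS,W)=13/2
iteration 3: select QS,V (d=6); attach at lengths (5/2, 3); label the merged cluster QSV
  updated: d(K,QSV)=12, d(NP,QSV)=43/6, d(QSV,T)=12, d(QSV,W)=10
iteration 4: select NP,QSV (d=43/6); attach at lengths (37/12, 7/12); label the merged cluster NPQSV
  updated: d(K,NPQSV)=62/5, d(NPQSV,T)=51/5, d(NPQSV,W)=58/5
iteration 5: select NPQSV,T (d=51/5); attach at lengths (91/60, 51/10); label the merged cluster NPQSTV
  updated: d(K,NPQSTV)=27/2, d(NPQSTV,W)=13
iteration 6: select NPQSTV,W (d=13); attach at lengths (7/5, 13/2); label the merged cluster NPQSTVW
  updated: d(K,NPQSTVW)=14
iteration 7: select K,NPQSTVW (d=14); attach at lengths (7, 1/2); label the merged cluster KNPQSTVW
final tree: (K:7,((((N:1/2,P:1/2):37/12,((Q:1/2,S:1/2):5/2,V:3):7/12):91/60,T:51/10):7/5,W:13/2):1/2)
total length: 1991/60

5/2,3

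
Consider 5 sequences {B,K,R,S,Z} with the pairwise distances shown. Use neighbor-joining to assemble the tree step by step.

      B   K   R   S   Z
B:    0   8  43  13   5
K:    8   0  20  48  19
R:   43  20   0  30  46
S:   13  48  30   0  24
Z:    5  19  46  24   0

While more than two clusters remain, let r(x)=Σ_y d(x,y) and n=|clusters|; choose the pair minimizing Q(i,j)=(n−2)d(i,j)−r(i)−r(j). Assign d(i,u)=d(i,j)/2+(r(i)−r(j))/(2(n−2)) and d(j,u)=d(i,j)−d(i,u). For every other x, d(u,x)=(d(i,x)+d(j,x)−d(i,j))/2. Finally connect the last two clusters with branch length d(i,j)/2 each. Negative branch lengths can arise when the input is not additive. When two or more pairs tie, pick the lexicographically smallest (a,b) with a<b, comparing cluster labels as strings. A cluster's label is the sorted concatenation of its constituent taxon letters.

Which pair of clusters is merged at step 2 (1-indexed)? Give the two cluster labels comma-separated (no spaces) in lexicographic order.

B,Z

1. join K+R (d=20, Q=-174) ⇒ KR; edges |K|=8/3, |R|=52/3
  updated: d(B,KR)=31/2, d(KR,S)=29, d(KR,Z)=45/2
2. join B+Z (d=5, Q=-75) ⇒ BZ; edges |B|=-2, |Z|=7
  updated: d(BZ,KR)=33/2, d(BZ,S)=16
3. join BZ+KR (d=33/2, Q=-123/2) ⇒ BKRZ; edges |BZ|=7/4, |KR|=59/4
  updated: d(BKRZ,S)=57/4
4. join BKRZ+S (d=57/4) ⇒ BKRSZ; edges |BKRZ|=57/8, |S|=57/8
final tree: (((B:-2,Z:7):7/4,(K:8/3,R:52/3):59/4):57/8,S:57/8)
total length: 223/4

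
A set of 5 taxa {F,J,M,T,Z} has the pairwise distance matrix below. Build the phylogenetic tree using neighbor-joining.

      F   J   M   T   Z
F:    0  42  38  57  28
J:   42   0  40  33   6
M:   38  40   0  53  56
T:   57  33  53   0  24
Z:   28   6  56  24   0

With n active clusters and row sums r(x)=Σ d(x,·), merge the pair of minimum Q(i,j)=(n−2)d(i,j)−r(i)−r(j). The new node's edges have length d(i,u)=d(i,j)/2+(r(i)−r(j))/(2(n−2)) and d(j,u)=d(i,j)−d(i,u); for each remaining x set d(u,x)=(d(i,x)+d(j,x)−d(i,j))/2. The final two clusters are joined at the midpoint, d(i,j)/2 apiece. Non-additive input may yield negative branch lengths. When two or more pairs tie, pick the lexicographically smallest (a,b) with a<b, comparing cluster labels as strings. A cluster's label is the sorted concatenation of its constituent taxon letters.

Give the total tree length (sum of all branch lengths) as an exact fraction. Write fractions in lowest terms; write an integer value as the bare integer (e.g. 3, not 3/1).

step 1: merge (F,M) at d=38, Q=-238; branch lengths F→46/3, M→68/3; new cluster FM
  updated: d(FM,J)=22, d(FM,T)=36, d(FM,Z)=23
step 2: merge (FM,T) at d=36, Q=-102; branch lengths FM→15, T→21; new cluster FMT
  updated: d(FMT,J)=19/2, d(FMT,Z)=11/2
step 3: merge (FMT,J) at d=19/2, Q=-21; branch lengths FMT→9/2, J→5; new cluster FJMT
  updated: d(FJMT,Z)=1
step 4: merge (FJMT,Z) at d=1; branch lengths FJMT→1/2, Z→1/2; new cluster FJMTZ
final tree: ((((F:46/3,M:68/3):15,T:21):9/2,J:5):1/2,Z:1/2)
total length: 169/2

169/2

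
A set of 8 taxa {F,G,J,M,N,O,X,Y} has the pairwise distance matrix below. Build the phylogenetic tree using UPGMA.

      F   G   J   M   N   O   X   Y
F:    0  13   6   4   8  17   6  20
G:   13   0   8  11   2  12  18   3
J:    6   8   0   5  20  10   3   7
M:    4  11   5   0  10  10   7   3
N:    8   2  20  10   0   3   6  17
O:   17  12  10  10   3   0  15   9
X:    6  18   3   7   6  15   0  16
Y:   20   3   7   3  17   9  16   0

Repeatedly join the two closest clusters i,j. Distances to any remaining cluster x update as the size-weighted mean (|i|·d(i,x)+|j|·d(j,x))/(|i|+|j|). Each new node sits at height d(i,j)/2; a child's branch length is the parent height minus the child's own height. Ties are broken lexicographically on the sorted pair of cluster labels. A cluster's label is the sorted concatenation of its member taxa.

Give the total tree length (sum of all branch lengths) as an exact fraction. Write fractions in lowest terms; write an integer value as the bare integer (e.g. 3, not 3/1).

1. join G+N (d=2) ⇒ GN; edges |G|=1, |N|=1
  updated: d(F,GN)=21/2, d(GN,J)=14, d(GN,M)=21/2, d(GN,O)=15/2, d(GN,X)=12, d(GN,Y)=10
2. join J+X (d=3) ⇒ JX; edges |J|=3/2, |X|=3/2
  updated: d(F,JX)=6, d(GN,JX)=13, d(JX,M)=6, d(JX,O)=25/2, d(JX,Y)=23/2
3. join M+Y (d=3) ⇒ MY; edges |M|=3/2, |Y|=3/2
  updated: d(F,MY)=12, d(GN,MY)=41/4, d(JX,MY)=35/4, d(MY,O)=19/2
4. join F+JX (d=6) ⇒ FJX; edges |F|=3, |JX|=3/2
  updated: d(FJX,GN)=73/6, d(FJX,MY)=59/6, d(FJX,O)=14
5. join GN+O (d=15/2) ⇒ GNO; edges |GN|=11/4, |O|=15/4
  updated: d(FJX,GNO)=115/9, d(GNO,MY)=10
6. join FJX+MY (d=59/6) ⇒ FJMXY; edges |FJX|=23/12, |MY|=41/12
  updated: d(FJMXY,GNO)=35/3
7. join FJMXY+GNO (d=35/3) ⇒ FGJMNOXY; edges |FJMXY|=11/12, |GNO|=25/12
final tree: (((F:3,(J:3/2,X:3/2):3/2):23/12,(M:3/2,Y:3/2):41/12):11/12,((G:1,N:1):11/4,O:15/4):25/12)
total length: 82/3

82/3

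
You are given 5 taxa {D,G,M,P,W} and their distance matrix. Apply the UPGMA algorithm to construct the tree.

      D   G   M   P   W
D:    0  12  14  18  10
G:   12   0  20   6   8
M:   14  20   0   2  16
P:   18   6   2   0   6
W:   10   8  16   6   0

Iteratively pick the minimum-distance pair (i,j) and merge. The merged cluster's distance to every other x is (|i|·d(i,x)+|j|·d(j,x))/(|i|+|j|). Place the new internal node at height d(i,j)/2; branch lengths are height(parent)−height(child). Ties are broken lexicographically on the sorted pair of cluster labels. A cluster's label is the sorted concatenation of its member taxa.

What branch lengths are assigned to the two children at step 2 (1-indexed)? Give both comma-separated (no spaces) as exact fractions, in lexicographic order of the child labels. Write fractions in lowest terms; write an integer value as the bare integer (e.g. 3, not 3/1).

1. join M+P (d=2) ⇒ MP; edges |M|=1, |P|=1
  updated: d(D,MP)=16, d(G,MP)=13, d(MP,W)=11
2. join G+W (d=8) ⇒ GW; edges |G|=4, |W|=4
  updated: d(D,GW)=11, d(GW,MP)=12
3. join D+GW (d=11) ⇒ DGW; edges |D|=11/2, |GW|=3/2
  updated: d(DGW,MP)=40/3
4. join DGW+MP (d=40/3) ⇒ DGMPW; edges |DGW|=7/6, |MP|=17/3
final tree: ((D:11/2,(G:4,W:4):3/2):7/6,(M:1,P:1):17/3)
total length: 143/6

4,4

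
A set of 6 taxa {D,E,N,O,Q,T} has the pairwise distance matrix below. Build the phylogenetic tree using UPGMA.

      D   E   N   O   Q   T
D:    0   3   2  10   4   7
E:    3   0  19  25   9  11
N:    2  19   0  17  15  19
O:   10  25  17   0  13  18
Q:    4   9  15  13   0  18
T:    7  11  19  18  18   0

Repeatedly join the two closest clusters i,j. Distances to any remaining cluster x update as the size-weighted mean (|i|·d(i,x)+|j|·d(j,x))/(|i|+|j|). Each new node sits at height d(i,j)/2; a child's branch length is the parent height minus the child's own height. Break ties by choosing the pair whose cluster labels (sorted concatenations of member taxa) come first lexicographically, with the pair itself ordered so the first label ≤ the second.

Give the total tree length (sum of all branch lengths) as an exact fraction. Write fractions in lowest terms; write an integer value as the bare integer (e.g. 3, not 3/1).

step 1: merge (D,N) at d=2; branch lengths D→1, N→1; new cluster DN
  updated: d(DN,E)=11, d(DN,O)=27/2, d(DN,Q)=19/2, d(DN,T)=13
step 2: merge (E,Q) at d=9; branch lengths E→9/2, Q→9/2; new cluster EQ
  updated: d(DN,EQ)=41/4, d(EQ,O)=19, d(EQ,T)=29/2
step 3: merge (DN,EQ) at d=41/4; branch lengths DN→33/8, EQ→5/8; new cluster DENQ
  updated: d(DENQ,O)=65/4, d(DENQ,T)=55/4
step 4: merge (DENQ,T) at d=55/4; branch lengths DENQ→7/4, T→55/8; new cluster DENQT
  updated: d(DENQT,O)=83/5
step 5: merge (DENQT,O) at d=83/5; branch lengths DENQT→57/40, O→83/10; new cluster DENOQT
final tree: ((((D:1,N:1):33/8,(E:9/2,Q:9/2):5/8):7/4,T:55/8):57/40,O:83/10)
total length: 341/10

341/10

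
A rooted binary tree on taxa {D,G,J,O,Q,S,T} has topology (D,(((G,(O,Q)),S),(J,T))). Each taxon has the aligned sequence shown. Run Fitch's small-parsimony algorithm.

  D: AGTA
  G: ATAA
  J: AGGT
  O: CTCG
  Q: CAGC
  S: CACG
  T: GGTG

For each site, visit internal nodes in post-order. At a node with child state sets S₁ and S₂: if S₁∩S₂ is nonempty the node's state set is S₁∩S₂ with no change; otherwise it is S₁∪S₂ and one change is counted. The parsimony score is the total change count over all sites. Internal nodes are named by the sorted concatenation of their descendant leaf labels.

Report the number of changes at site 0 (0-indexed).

3

[col 0] OQ: children O:{C}, Q:{C} ∩→ {C}; cost 0
[col 0] GOQ: children G:{A}, OQ:{C} ∪→ {A,C}; cost 1
[col 0] GOQS: children GOQ:{A,C}, S:{C} ∩→ {C}; cost 0
[col 0] JT: children J:{A}, T:{G} ∪→ {A,G}; cost 1
[col 0] GJOQST: children GOQS:{C}, JT:{A,G} ∪→ {A,C,G}; cost 1
[col 0] DGJOQST: children D:{A}, GJOQST:{A,C,G} ∩→ {A}; cost 0
[col 1] OQ: children O:{T}, Q:{A} ∪→ {A,T}; cost 1
[col 1] GOQ: children G:{T}, OQ:{A,T} ∩→ {T}; cost 0
[col 1] GOQS: children GOQ:{T}, S:{A} ∪→ {A,T}; cost 1
[col 1] JT: children J:{G}, T:{G} ∩→ {G}; cost 0
[col 1] GJOQST: children GOQS:{A,T}, JT:{G} ∪→ {A,G,T}; cost 1
[col 1] DGJOQST: children D:{G}, GJOQST:{A,G,T} ∩→ {G}; cost 0
[col 2] OQ: children O:{C}, Q:{G} ∪→ {C,G}; cost 1
[col 2] GOQ: children G:{A}, OQ:{C,G} ∪→ {A,C,G}; cost 1
[col 2] GOQS: children GOQ:{A,C,G}, S:{C} ∩→ {C}; cost 0
[col 2] JT: children J:{G}, T:{T} ∪→ {G,T}; cost 1
[col 2] GJOQST: children GOQS:{C}, JT:{G,T} ∪→ {C,G,T}; cost 1
[col 2] DGJOQST: children D:{T}, GJOQST:{C,G,T} ∩→ {T}; cost 0
[col 3] OQ: children O:{G}, Q:{C} ∪→ {C,G}; cost 1
[col 3] GOQ: children G:{A}, OQ:{C,G} ∪→ {A,C,G}; cost 1
[col 3] GOQS: children GOQ:{A,C,G}, S:{G} ∩→ {G}; cost 0
[col 3] JT: children J:{T}, T:{G} ∪→ {G,T}; cost 1
[col 3] GJOQST: children GOQS:{G}, JT:{G,T} ∩→ {G}; cost 0
[col 3] DGJOQST: children D:{A}, GJOQST:{G} ∪→ {A,G}; cost 1
per-site changes: [3, 3, 4, 4]; total = 14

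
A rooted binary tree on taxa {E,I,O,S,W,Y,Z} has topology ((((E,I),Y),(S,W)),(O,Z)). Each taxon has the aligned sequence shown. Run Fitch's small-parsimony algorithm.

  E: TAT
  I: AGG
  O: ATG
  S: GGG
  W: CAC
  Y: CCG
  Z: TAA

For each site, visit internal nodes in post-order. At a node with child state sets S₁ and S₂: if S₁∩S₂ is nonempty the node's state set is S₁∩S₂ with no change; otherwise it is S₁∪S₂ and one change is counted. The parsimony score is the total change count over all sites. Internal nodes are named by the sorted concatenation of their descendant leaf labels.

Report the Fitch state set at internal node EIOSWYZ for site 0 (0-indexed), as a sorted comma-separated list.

EI@0: {T} ∪ {A} = {A,T} (union, +1)
EIY@0: {A,T} ∪ {C} = {A,C,T} (union, +1)
SW@0: {G} ∪ {C} = {C,G} (union, +1)
EISWY@0: {A,C,T} ∩ {C,G} = {C} (intersection, +0)
OZ@0: {A} ∪ {T} = {A,T} (union, +1)
EIOSWYZ@0: {C} ∪ {A,T} = {A,C,T} (union, +1)
EI@1: {A} ∪ {G} = {A,G} (union, +1)
EIY@1: {A,G} ∪ {C} = {A,C,G} (union, +1)
SW@1: {G} ∪ {A} = {A,G} (union, +1)
EISWY@1: {A,C,G} ∩ {A,G} = {A,G} (intersection, +0)
OZ@1: {T} ∪ {A} = {A,T} (union, +1)
EIOSWYZ@1: {A,G} ∩ {A,T} = {A} (intersection, +0)
EI@2: {T} ∪ {G} = {G,T} (union, +1)
EIY@2: {G,T} ∩ {G} = {G} (intersection, +0)
SW@2: {G} ∪ {C} = {C,G} (union, +1)
EISWY@2: {G} ∩ {C,G} = {G} (intersection, +0)
OZ@2: {G} ∪ {A} = {A,G} (union, +1)
EIOSWYZ@2: {G} ∩ {A,G} = {G} (intersection, +0)
per-site changes: [5, 4, 3]; total = 12

A,C,T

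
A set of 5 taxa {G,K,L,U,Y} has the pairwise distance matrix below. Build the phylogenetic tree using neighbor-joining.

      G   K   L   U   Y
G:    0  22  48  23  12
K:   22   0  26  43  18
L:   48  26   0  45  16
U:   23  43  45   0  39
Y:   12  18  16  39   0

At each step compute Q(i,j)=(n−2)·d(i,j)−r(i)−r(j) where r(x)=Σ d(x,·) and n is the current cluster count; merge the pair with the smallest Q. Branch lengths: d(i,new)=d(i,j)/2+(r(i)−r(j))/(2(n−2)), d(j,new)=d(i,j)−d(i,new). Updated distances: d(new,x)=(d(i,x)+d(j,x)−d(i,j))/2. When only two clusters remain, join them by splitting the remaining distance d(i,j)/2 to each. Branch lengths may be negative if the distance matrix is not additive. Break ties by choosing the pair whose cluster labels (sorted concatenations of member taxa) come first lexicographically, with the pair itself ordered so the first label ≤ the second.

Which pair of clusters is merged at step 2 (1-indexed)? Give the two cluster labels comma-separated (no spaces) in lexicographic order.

GU,K

step 1: merge (G,U) at d=23, Q=-186; branch lengths G→4, U→19; new cluster GU
  updated: d(GU,K)=21, d(GU,L)=35, d(GU,Y)=14
step 2: merge (GU,K) at d=21, Q=-93; branch lengths GU→47/4, K→37/4; new cluster GKU
  updated: d(GKU,L)=20, d(GKU,Y)=11/2
step 3: merge (GKU,L) at d=20, Q=-83/2; branch lengths GKU→19/4, L→61/4; new cluster GKLU
  updated: d(GKLU,Y)=3/4
step 4: merge (GKLU,Y) at d=3/4; branch lengths GKLU→3/8, Y→3/8; new cluster GKLUY
final tree: ((((G:4,U:19):47/4,K:37/4):19/4,L:61/4):3/8,Y:3/8)
total length: 259/4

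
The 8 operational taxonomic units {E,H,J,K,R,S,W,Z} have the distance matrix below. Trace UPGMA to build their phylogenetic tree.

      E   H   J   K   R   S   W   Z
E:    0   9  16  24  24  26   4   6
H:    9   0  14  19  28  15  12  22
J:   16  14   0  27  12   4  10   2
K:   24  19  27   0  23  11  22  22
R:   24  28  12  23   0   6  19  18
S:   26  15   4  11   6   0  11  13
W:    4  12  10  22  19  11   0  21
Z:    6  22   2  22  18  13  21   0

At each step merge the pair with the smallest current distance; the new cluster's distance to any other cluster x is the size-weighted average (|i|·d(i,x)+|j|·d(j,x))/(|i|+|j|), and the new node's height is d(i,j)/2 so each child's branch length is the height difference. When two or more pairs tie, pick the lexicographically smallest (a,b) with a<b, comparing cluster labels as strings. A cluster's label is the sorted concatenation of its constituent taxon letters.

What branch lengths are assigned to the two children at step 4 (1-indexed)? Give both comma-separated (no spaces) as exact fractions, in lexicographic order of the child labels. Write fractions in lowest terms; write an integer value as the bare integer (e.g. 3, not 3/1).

13/4,21/4

step 1: merge (J,Z) at d=2; branch lengths J→1, Z→1; new cluster JZ
  updated: d(E,JZ)=11, d(H,JZ)=18, d(JZ,K)=49/2, d(JZ,R)=15, d(JZ,S)=17/2, d(JZ,W)=31/2
step 2: merge (E,W) at d=4; branch lengths E→2, W→2; new cluster EW
  updated: d(EW,H)=21/2, d(EW,JZ)=53/4, d(EW,K)=23, d(EW,R)=43/2, d(EW,S)=37/2
step 3: merge (R,S) at d=6; branch lengths R→3, S→3; new cluster RS
  updated: d(EW,RS)=20, d(H,RS)=43/2, d(JZ,RS)=47/4, d(K,RS)=17
step 4: merge (EW,H) at d=21/2; branch lengths EW→13/4, H→21/4; new cluster EHW
  updated: d(EHW,JZ)=89/6, d(EHW,K)=65/3, d(EHW,RS)=41/2
step 5: merge (JZ,RS) at d=47/4; branch lengths JZ→39/8, RS→23/8; new cluster JRSZ
  updated: d(EHW,JRSZ)=53/3, d(JRSZ,K)=83/4
step 6: merge (EHW,JRSZ) at d=53/3; branch lengths EHW→43/12, JRSZ→71/24; new cluster EHJRSWZ
  updated: d(EHJRSWZ,K)=148/7
step 7: merge (EHJRSWZ,K) at d=148/7; branch lengths EHJRSWZ→73/42, K→74/7; new cluster EHJKRSWZ
final tree: ((((E:2,W:2):13/4,H:21/4):43/12,((J:1,Z:1):39/8,(R:3,S:3):23/8):71/24):73/42,K:74/7)
total length: 7913/168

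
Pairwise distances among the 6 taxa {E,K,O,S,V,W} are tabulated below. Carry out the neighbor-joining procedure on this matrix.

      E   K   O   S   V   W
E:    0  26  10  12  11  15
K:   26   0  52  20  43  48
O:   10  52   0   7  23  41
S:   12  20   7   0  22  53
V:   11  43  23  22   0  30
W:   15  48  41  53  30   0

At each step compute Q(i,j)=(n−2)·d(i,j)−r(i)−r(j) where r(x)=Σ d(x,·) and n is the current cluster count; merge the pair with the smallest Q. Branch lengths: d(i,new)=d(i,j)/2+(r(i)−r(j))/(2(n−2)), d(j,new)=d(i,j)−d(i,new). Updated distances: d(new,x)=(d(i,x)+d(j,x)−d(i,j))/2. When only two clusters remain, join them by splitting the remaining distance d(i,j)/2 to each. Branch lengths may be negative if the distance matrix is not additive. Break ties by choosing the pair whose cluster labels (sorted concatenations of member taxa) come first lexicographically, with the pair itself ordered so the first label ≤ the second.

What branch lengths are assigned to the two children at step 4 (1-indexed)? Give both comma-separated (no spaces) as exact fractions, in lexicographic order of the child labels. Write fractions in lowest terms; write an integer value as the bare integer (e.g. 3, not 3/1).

step 1: merge (K,S) at d=20, Q=-223; branch lengths K→155/8, S→5/8; new cluster KS
  updated: d(E,KS)=9, d(KS,O)=39/2, d(KS,V)=45/2, d(KS,W)=81/2
step 2: merge (E,W) at d=15, Q=-253/2; branch lengths E→-73/12, W→253/12; new cluster EW
  updated: d(EW,KS)=69/4, d(EW,O)=18, d(EW,V)=13
step 3: merge (EW,V) at d=13, Q=-323/4; branch lengths EW→63/16, V→145/16; new cluster EVW
  updated: d(EVW,KS)=107/8, d(EVW,O)=14
step 4: merge (EVW,KS) at d=107/8, Q=-375/8; branch lengths EVW→63/16, KS→151/16; new cluster EKSVW
  updated: d(EKSVW,O)=161/16
step 5: merge (EKSVW,O) at d=161/16; branch lengths EKSVW→161/32, O→161/32; new cluster EKOSVW
final tree: ((((E:-73/12,W:253/12):63/16,V:145/16):63/16,(K:155/8,S:5/8):151/16):161/32,O:161/32)
total length: 1143/16

63/16,151/16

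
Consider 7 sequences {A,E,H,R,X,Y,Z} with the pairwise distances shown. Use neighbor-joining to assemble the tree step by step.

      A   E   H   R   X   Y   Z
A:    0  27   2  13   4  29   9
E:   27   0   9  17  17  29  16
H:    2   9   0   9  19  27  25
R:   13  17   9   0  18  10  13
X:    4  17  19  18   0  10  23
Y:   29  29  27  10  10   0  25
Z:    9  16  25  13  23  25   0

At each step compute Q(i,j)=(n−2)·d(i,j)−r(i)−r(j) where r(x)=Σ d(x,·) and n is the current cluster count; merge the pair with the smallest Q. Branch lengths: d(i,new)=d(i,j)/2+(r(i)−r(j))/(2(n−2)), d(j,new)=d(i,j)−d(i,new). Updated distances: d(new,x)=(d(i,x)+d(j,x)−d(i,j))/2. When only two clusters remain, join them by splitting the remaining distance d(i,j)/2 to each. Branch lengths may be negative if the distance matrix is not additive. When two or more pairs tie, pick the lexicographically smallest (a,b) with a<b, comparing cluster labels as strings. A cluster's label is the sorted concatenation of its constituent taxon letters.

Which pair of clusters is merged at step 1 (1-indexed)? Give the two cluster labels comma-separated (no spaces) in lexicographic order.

X,Y

iteration 1: select X,Y (d=10, Q=-171); attach at lengths (11/10, 89/10); label the merged cluster XY
  updated: d(A,XY)=23/2, d(E,XY)=18, d(H,XY)=18, d(R,XY)=9, d(XY,Z)=19
iteration 2: select A,H (d=2, Q=-235/2); attach at lengths (15/16, 17/16); label the merged cluster AH
  updated: d(AH,E)=17, d(AH,R)=10, d(AH,XY)=55/4, d(AH,Z)=16
iteration 3: select E,Z (d=16, Q=-84); attach at lengths (26/3, 22/3); label the merged cluster EZ
  updated: d(AH,EZ)=17/2, d(EZ,R)=7, d(EZ,XY)=21/2
iteration 4: select AH,EZ (d=17/2, Q=-165/4); attach at lengths (93/16, 43/16); label the merged cluster AEHZ
  updated: d(AEHZ,R)=17/4, d(AEHZ,XY)=63/8
iteration 5: select AEHZ,R (d=17/4, Q=-169/8); attach at lengths (25/16, 43/16); label the merged cluster AEHRZ
  updated: d(AEHRZ,XY)=101/16
iteration 6: select AEHRZ,XY (d=101/16); attach at lengths (101/32, 101/32); label the merged cluster AEHRXYZ
final tree: ((((A:15/16,H:17/16):93/16,(E:26/3,Z:22/3):43/16):25/16,R:43/16):101/32,(X:11/10,Y:89/10):101/32)
total length: 753/16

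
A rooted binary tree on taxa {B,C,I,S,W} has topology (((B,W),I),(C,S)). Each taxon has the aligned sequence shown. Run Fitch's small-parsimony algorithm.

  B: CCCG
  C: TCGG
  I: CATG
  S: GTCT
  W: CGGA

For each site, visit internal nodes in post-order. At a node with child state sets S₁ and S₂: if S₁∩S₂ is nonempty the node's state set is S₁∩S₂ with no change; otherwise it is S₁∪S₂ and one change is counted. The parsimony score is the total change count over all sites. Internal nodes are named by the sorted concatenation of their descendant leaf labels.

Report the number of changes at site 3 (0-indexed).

BW@0: {C} ∩ {C} = {C} (intersection, +0)
BIW@0: {C} ∩ {C} = {C} (intersection, +0)
CS@0: {T} ∪ {G} = {G,T} (union, +1)
BCISW@0: {C} ∪ {G,T} = {C,G,T} (union, +1)
BW@1: {C} ∪ {G} = {C,G} (union, +1)
BIW@1: {C,G} ∪ {A} = {A,C,G} (union, +1)
CS@1: {C} ∪ {T} = {C,T} (union, +1)
BCISW@1: {A,C,G} ∩ {C,T} = {C} (intersection, +0)
BW@2: {C} ∪ {G} = {C,G} (union, +1)
BIW@2: {C,G} ∪ {T} = {C,G,T} (union, +1)
CS@2: {G} ∪ {C} = {C,G} (union, +1)
BCISW@2: {C,G,T} ∩ {C,G} = {C,G} (intersection, +0)
BW@3: {G} ∪ {A} = {A,G} (union, +1)
BIW@3: {A,G} ∩ {G} = {G} (intersection, +0)
CS@3: {G} ∪ {T} = {G,T} (union, +1)
BCISW@3: {G} ∩ {G,T} = {G} (intersection, +0)
per-site changes: [2, 3, 3, 2]; total = 10

2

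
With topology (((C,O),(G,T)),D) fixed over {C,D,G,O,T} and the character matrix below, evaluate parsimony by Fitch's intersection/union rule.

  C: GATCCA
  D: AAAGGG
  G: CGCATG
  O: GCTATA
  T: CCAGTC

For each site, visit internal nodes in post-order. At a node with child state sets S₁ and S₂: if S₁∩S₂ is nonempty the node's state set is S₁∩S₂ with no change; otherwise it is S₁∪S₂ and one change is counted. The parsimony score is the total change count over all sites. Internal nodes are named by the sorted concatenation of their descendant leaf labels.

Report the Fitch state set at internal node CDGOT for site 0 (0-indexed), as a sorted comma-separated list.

A,C,G

[col 0] CO: children C:{G}, O:{G} ∩→ {G}; cost 0
[col 0] GT: children G:{C}, T:{C} ∩→ {C}; cost 0
[col 0] CGOT: children CO:{G}, GT:{C} ∪→ {C,G}; cost 1
[col 0] CDGOT: children CGOT:{C,G}, D:{A} ∪→ {A,C,G}; cost 1
[col 1] CO: children C:{A}, O:{C} ∪→ {A,C}; cost 1
[col 1] GT: children G:{G}, T:{C} ∪→ {C,G}; cost 1
[col 1] CGOT: children CO:{A,C}, GT:{C,G} ∩→ {C}; cost 0
[col 1] CDGOT: children CGOT:{C}, D:{A} ∪→ {A,C}; cost 1
[col 2] CO: children C:{T}, O:{T} ∩→ {T}; cost 0
[col 2] GT: children G:{C}, T:{A} ∪→ {A,C}; cost 1
[col 2] CGOT: children CO:{T}, GT:{A,C} ∪→ {A,C,T}; cost 1
[col 2] CDGOT: children CGOT:{A,C,T}, D:{A} ∩→ {A}; cost 0
[col 3] CO: children C:{C}, O:{A} ∪→ {A,C}; cost 1
[col 3] GT: children G:{A}, T:{G} ∪→ {A,G}; cost 1
[col 3] CGOT: children CO:{A,C}, GT:{A,G} ∩→ {A}; cost 0
[col 3] CDGOT: children CGOT:{A}, D:{G} ∪→ {A,G}; cost 1
[col 4] CO: children C:{C}, O:{T} ∪→ {C,T}; cost 1
[col 4] GT: children G:{T}, T:{T} ∩→ {T}; cost 0
[col 4] CGOT: children CO:{C,T}, GT:{T} ∩→ {T}; cost 0
[col 4] CDGOT: children CGOT:{T}, D:{G} ∪→ {G,T}; cost 1
[col 5] CO: children C:{A}, O:{A} ∩→ {A}; cost 0
[col 5] GT: children G:{G}, T:{C} ∪→ {C,G}; cost 1
[col 5] CGOT: children CO:{A}, GT:{C,G} ∪→ {A,C,G}; cost 1
[col 5] CDGOT: children CGOT:{A,C,G}, D:{G} ∩→ {G}; cost 0
per-site changes: [2, 3, 2, 3, 2, 2]; total = 14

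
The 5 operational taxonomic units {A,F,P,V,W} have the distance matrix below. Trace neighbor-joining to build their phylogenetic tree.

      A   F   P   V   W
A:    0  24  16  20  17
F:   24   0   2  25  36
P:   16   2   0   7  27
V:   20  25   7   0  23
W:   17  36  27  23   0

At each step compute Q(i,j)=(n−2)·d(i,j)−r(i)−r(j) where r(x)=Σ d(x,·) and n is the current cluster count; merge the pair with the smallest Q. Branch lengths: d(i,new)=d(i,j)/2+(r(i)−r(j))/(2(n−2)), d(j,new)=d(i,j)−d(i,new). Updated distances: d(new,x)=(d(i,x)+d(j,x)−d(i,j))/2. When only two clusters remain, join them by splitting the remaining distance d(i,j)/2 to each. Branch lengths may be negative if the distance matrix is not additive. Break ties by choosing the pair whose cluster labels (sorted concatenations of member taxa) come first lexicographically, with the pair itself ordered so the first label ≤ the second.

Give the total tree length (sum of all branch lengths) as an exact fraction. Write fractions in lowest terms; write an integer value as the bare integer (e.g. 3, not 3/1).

329/8

iteration 1: select F,P (d=2, Q=-133); attach at lengths (41/6, -29/6); label the merged cluster FP
  updated: d(A,FP)=19, d(FP,V)=15, d(FP,W)=61/2
iteration 2: select A,W (d=17, Q=-185/2); attach at lengths (39/8, 97/8); label the merged cluster AW
  updated: d(AW,FP)=65/4, d(AW,V)=13
iteration 3: select AW,FP (d=65/4, Q=-177/4); attach at lengths (57/8, 73/8); label the merged cluster AFPW
  updated: d(AFPW,V)=47/8
iteration 4: select AFPW,V (d=47/8); attach at lengths (47/16, 47/16); label the merged cluster AFPVW
final tree: (((A:39/8,W:97/8):57/8,(F:41/6,P:-29/6):73/8):47/16,V:47/16)
total length: 329/8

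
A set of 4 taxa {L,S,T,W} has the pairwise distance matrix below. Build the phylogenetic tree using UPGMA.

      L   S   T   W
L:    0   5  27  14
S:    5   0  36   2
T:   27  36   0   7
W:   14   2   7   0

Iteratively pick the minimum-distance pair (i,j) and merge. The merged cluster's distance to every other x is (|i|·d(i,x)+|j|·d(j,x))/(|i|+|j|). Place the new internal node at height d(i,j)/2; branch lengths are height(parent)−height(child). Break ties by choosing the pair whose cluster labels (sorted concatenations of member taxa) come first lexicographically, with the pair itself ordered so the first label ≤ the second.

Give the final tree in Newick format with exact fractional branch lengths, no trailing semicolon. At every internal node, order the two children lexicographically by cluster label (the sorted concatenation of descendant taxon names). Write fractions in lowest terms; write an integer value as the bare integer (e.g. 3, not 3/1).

((L:19/4,(S:1,W:1):15/4):83/12,T:35/3)

step 1: merge (S,W) at d=2; branch lengths S→1, W→1; new cluster SW
  updated: d(L,SW)=19/2, d(SW,T)=43/2
step 2: merge (L,SW) at d=19/2; branch lengths L→19/4, SW→15/4; new cluster LSW
  updated: d(LSW,T)=70/3
step 3: merge (LSW,T) at d=70/3; branch lengths LSW→83/12, T→35/3; new cluster LSTW
final tree: ((L:19/4,(S:1,W:1):15/4):83/12,T:35/3)
total length: 349/12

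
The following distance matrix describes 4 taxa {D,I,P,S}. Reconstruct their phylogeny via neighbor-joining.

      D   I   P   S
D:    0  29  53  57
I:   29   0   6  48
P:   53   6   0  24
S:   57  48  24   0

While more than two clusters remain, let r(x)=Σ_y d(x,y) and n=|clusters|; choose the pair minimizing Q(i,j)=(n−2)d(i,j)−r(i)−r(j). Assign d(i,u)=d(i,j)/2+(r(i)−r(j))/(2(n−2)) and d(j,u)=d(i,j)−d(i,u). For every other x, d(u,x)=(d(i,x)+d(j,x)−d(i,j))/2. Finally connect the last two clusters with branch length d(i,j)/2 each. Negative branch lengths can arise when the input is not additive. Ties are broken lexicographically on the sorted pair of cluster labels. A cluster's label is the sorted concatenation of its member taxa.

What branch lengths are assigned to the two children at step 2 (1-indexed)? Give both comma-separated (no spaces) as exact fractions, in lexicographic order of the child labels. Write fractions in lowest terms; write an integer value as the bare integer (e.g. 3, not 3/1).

iteration 1: select D,I (d=29, Q=-164); attach at lengths (57/2, 1/2); label the merged cluster DI
  updated: d(DI,P)=15, d(DI,S)=38
iteration 2: select DI,P (d=15, Q=-77); attach at lengths (29/2, 1/2); label the merged cluster DIP
  updated: d(DIP,S)=47/2
iteration 3: select DIP,S (d=47/2); attach at lengths (47/4, 47/4); label the merged cluster DIPS
final tree: (((D:57/2,I:1/2):29/2,P:1/2):47/4,S:47/4)
total length: 135/2

29/2,1/2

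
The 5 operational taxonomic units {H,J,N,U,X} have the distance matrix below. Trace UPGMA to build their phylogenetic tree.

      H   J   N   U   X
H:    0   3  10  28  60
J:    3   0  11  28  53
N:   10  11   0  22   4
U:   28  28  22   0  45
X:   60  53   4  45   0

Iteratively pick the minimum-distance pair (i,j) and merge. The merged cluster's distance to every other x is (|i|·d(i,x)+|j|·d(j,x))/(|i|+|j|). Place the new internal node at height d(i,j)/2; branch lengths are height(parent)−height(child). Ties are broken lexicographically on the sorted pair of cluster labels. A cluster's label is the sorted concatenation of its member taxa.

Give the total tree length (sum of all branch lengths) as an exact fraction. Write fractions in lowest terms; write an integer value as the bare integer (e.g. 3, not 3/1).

51

step 1: merge (H,J) at d=3; branch lengths H→3/2, J→3/2; new cluster HJ
  updated: d(HJ,N)=21/2, d(HJ,U)=28, d(HJ,X)=113/2
step 2: merge (N,X) at d=4; branch lengths N→2, X→2; new cluster NX
  updated: d(HJ,NX)=67/2, d(NX,U)=67/2
step 3: merge (HJ,U) at d=28; branch lengths HJ→25/2, U→14; new cluster HJU
  updated: d(HJU,NX)=67/2
step 4: merge (HJU,NX) at d=67/2; branch lengths HJU→11/4, NX→59/4; new cluster HJNUX
final tree: (((H:3/2,J:3/2):25/2,U:14):11/4,(N:2,X:2):59/4)
total length: 51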